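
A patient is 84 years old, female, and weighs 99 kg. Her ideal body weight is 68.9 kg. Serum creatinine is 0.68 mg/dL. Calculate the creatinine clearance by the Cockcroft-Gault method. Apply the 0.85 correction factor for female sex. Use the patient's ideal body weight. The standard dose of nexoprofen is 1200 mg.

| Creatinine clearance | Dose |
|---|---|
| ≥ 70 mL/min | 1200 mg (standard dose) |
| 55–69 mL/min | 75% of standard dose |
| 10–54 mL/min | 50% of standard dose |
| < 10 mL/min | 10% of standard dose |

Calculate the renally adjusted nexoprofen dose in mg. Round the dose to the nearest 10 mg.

900 mg

CrCl = (140 − 84) × 68.9 / (72 × 0.68) × 0.85 = 3858.4 / 48.96 × 0.85 ≈ 67.0 mL/min
CrCl ≈ 67 mL/min → bracket 55–69 mL/min.
75% of 1200 mg = 900 mg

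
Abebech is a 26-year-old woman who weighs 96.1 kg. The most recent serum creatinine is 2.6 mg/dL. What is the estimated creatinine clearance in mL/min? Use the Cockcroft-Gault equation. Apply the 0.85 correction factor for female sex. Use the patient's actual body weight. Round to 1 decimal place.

49.7 mL/min

CrCl = (140 − 26) × 96.1 / (72 × 2.6) × 0.85 = 10955.4 / 187.20 × 0.85 ≈ 49.7 mL/min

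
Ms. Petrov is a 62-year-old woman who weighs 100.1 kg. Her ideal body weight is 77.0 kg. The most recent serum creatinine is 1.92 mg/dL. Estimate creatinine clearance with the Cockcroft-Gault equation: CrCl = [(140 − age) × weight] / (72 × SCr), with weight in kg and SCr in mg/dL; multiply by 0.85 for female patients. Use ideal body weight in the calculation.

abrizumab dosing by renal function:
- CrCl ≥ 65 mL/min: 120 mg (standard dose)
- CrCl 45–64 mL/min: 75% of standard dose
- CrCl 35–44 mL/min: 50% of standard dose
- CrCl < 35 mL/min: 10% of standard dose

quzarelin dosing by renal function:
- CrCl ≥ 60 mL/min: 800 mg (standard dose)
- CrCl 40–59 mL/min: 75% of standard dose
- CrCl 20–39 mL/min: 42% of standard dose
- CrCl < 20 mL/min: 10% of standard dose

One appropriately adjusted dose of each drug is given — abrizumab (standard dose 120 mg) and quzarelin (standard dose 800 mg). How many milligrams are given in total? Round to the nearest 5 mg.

CrCl = (140 − 62) × 77 / (72 × 1.92) × 0.85 = 6006.0 / 138.24 × 0.85 ≈ 36.9 mL/min
CrCl ≈ 37 mL/min.
abrizumab: 35–44 mL/min → 50% of 120 mg = 60 mg.
quzarelin: 20–39 mL/min → 42% of 800 mg = 336 mg.
Total = 60 + 336 = 396 mg.

395 mg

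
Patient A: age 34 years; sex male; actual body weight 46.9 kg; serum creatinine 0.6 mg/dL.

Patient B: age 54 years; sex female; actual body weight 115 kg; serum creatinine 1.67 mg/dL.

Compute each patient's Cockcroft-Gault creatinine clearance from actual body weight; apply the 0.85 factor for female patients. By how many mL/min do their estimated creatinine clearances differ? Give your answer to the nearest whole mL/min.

Patient A: CrCl = (140 − 34) × 46.9 / (72 × 0.6) = 4971.4 / 43.20 ≈ 115.1 mL/min
Patient B: CrCl = (140 − 54) × 115 / (72 × 1.67) × 0.85 = 9890.0 / 120.24 × 0.85 ≈ 69.9 mL/min
|115.1 − 69.9| = 45.2 mL/min

45 mL/min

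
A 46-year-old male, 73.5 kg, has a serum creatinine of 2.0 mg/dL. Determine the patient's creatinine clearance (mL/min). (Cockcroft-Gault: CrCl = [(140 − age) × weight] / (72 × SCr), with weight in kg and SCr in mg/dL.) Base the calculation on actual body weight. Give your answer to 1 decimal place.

CrCl = (140 − 46) × 73.5 / (72 × 2) = 6909.0 / 144.00 ≈ 48.0 mL/min

48.0 mL/min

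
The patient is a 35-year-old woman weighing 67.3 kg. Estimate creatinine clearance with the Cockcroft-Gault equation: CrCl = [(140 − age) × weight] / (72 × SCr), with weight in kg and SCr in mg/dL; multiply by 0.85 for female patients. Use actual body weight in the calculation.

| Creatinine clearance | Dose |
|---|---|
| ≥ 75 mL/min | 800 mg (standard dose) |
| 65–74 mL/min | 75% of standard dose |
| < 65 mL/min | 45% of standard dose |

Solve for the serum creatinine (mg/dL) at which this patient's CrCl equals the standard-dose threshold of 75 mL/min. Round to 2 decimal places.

Standard dose requires CrCl ≥ 75 mL/min.
Set (140 − 35) × 67.3 × 0.85 / (72 × SCr) = 75
SCr = (140 − 35) × 67.3 × 0.85 / (72 × 75) = 1.112 mg/dL

1.11 mg/dL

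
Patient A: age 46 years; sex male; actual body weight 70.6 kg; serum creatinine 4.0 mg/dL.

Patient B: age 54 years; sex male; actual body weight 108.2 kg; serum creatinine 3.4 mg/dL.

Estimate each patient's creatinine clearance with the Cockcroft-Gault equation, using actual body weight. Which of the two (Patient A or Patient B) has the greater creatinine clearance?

Patient B

Patient A: CrCl = (140 − 46) × 70.6 / (72 × 4) = 6636.4 / 288.00 ≈ 23.0 mL/min
Patient B: CrCl = (140 − 54) × 108.2 / (72 × 3.4) = 9305.2 / 244.80 ≈ 38.0 mL/min
23.0 vs 38.0 mL/min → Patient B is higher.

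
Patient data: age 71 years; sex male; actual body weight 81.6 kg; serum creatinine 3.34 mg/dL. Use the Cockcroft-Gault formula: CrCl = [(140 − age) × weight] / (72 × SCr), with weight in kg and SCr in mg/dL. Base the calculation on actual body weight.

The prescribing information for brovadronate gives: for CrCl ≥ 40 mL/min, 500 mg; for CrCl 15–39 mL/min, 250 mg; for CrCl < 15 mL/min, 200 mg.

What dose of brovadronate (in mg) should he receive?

250 mg

CrCl = (140 − 71) × 81.6 / (72 × 3.34) = 5630.4 / 240.48 ≈ 23.4 mL/min
CrCl ≈ 23 mL/min → bracket 15–39 mL/min.
Dose for this bracket: 250 mg.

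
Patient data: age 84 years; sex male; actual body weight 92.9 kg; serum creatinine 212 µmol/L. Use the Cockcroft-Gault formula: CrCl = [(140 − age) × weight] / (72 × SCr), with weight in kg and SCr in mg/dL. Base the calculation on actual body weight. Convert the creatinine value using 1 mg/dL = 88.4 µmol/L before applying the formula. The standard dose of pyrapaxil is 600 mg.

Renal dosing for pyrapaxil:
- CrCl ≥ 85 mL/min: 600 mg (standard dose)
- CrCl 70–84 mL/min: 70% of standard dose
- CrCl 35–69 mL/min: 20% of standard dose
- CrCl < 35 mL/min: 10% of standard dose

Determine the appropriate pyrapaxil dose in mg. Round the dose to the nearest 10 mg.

60 mg

SCr = 212 / 88.4 = 2.398 mg/dL
CrCl = (140 − 84) × 92.9 / (72 × 2.398) = 5202.4 / 172.66 ≈ 30.1 mL/min
CrCl ≈ 30 mL/min → bracket < 35 mL/min.
10% of 600 mg = 60 mg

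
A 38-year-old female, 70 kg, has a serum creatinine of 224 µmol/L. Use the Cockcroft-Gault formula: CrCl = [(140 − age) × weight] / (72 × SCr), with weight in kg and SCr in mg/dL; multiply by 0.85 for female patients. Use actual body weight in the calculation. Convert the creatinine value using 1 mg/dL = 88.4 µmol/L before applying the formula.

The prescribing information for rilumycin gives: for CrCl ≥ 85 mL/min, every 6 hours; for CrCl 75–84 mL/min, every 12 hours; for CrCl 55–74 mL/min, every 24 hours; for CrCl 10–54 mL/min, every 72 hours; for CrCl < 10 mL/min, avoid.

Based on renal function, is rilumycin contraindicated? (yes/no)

SCr = 224 / 88.4 = 2.534 mg/dL
CrCl = (140 − 38) × 70 / (72 × 2.534) × 0.85 = 7140.0 / 182.45 × 0.85 ≈ 33.3 mL/min
CrCl ≈ 33 mL/min, which is ≥ 10 mL/min.

no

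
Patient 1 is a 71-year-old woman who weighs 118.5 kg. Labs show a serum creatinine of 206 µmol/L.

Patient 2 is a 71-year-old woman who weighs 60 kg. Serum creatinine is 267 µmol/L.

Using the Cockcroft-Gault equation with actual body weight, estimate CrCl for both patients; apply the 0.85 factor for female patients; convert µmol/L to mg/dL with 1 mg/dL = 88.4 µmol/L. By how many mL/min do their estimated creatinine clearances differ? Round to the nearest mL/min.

25 mL/min

Patient 1: SCr = 206 / 88.4 = 2.33 mg/dL
Patient 1: CrCl = (140 − 71) × 118.5 / (72 × 2.33) × 0.85 = 8176.5 / 167.76 × 0.85 ≈ 41.4 mL/min
Patient 2: SCr = 267 / 88.4 = 3.02 mg/dL
Patient 2: CrCl = (140 − 71) × 60 / (72 × 3.02) × 0.85 = 4140.0 / 217.44 × 0.85 ≈ 16.2 mL/min
|41.4 − 16.2| = 25.2 mL/min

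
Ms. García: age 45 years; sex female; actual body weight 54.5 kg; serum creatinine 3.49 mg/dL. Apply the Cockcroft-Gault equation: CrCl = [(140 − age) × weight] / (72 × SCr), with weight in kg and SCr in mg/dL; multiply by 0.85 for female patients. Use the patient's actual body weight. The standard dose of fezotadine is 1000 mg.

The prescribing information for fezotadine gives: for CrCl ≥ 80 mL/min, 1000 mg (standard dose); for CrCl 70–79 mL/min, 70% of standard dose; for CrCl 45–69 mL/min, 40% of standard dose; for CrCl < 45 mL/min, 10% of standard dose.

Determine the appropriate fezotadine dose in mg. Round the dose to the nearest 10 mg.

CrCl = (140 − 45) × 54.5 / (72 × 3.49) × 0.85 = 5177.5 / 251.28 × 0.85 ≈ 17.5 mL/min
CrCl ≈ 18 mL/min → bracket < 45 mL/min.
10% of 1000 mg = 100 mg

100 mg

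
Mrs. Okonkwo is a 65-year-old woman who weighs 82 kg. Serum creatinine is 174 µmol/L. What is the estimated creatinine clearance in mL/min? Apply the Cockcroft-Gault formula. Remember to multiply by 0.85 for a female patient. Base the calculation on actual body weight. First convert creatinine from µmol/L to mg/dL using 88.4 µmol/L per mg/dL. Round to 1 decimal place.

SCr = 174 / 88.4 = 1.968 mg/dL
CrCl = (140 − 65) × 82 / (72 × 1.968) × 0.85 = 6150.0 / 141.70 × 0.85 ≈ 36.9 mL/min

36.9 mL/min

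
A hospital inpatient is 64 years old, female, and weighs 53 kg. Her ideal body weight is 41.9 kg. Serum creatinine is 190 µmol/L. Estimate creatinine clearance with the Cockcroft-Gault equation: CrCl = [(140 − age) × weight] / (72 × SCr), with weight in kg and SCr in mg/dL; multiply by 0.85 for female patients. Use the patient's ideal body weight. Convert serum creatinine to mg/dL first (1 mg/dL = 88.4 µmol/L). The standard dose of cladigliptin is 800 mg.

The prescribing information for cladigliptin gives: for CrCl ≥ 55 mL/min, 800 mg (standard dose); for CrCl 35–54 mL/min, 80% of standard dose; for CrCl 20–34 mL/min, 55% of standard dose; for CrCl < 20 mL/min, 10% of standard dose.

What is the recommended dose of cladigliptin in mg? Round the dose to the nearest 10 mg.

80 mg

SCr = 190 / 88.4 = 2.149 mg/dL
CrCl = (140 − 64) × 41.9 / (72 × 2.149) × 0.85 = 3184.4 / 154.73 × 0.85 ≈ 17.5 mL/min
CrCl ≈ 17 mL/min → bracket < 20 mL/min.
10% of 800 mg = 80 mg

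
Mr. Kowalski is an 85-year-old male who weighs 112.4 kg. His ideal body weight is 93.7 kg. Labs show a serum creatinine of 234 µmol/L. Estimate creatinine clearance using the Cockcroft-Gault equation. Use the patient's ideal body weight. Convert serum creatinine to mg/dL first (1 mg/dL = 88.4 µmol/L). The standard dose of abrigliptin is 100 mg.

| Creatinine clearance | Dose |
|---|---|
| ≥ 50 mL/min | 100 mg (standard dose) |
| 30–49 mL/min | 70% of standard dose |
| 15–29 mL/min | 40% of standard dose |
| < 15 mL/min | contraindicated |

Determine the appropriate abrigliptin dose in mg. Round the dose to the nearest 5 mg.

SCr = 234 / 88.4 = 2.647 mg/dL
CrCl = (140 − 85) × 93.7 / (72 × 2.647) = 5153.5 / 190.58 ≈ 27.0 mL/min
CrCl ≈ 27 mL/min → bracket 15–29 mL/min.
40% of 100 mg = 40 mg

40 mg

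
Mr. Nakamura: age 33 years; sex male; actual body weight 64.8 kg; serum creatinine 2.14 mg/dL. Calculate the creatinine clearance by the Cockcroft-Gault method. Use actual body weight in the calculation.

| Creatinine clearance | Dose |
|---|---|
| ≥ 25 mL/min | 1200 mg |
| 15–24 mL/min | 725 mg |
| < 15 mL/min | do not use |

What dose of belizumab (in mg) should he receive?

1200 mg

CrCl = (140 − 33) × 64.8 / (72 × 2.14) = 6933.6 / 154.08 ≈ 45.0 mL/min
CrCl ≈ 45 mL/min → bracket ≥ 25 mL/min.
Dose for this bracket: 1200 mg.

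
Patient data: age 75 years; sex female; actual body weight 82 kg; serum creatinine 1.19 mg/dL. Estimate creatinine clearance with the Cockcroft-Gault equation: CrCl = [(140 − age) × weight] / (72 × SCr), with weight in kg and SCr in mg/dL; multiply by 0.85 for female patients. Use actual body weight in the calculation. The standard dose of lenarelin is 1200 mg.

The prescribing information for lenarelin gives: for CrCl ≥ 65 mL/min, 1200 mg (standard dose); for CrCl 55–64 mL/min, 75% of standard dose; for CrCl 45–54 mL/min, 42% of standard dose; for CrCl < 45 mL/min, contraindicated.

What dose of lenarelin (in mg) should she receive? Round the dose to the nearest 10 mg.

CrCl = (140 − 75) × 82 / (72 × 1.19) × 0.85 = 5330.0 / 85.68 × 0.85 ≈ 52.9 mL/min
CrCl ≈ 53 mL/min → bracket 45–54 mL/min.
42% of 1200 mg = 504 mg → 500 mg

500 mg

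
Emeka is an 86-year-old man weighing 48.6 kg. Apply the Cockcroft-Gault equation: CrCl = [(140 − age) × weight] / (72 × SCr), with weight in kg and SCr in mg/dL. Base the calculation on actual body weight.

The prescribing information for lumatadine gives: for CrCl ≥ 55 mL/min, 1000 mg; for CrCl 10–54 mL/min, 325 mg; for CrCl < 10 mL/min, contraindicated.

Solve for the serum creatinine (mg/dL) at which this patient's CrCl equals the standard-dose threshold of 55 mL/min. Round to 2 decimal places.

0.66 mg/dL

Standard dose requires CrCl ≥ 55 mL/min.
Set (140 − 86) × 48.6 / (72 × SCr) = 55
SCr = (140 − 86) × 48.6 / (72 × 55) = 0.663 mg/dL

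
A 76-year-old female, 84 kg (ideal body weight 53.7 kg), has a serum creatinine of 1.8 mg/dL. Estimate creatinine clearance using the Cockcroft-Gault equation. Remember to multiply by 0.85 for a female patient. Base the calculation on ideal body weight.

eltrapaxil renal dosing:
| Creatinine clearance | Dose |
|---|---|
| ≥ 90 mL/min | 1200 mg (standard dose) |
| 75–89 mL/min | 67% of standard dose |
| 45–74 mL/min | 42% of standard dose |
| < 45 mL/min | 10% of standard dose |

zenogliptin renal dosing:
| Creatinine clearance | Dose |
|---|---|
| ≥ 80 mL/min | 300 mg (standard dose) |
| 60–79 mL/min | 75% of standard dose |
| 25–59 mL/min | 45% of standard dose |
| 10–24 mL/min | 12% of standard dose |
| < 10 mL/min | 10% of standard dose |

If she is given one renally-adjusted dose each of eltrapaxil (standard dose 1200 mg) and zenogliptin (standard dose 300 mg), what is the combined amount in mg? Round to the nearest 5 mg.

CrCl = (140 − 76) × 53.7 / (72 × 1.8) × 0.85 = 3436.8 / 129.60 × 0.85 ≈ 22.5 mL/min
CrCl ≈ 23 mL/min.
eltrapaxil: < 45 mL/min → 10% of 1200 mg = 120 mg.
zenogliptin: 10–24 mL/min → 12% of 300 mg = 36 mg.
Total = 120 + 36 = 156 mg.

155 mg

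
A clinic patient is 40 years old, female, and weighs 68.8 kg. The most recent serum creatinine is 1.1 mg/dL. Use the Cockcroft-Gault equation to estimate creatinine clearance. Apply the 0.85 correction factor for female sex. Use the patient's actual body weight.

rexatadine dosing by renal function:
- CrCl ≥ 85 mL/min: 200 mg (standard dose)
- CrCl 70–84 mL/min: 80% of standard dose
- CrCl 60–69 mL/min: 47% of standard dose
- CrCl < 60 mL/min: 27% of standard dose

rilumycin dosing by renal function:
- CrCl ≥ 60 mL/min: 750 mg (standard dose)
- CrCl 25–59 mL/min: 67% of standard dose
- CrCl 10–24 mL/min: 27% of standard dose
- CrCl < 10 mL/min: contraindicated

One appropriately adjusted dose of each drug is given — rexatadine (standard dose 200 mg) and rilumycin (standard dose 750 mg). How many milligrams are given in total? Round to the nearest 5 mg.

CrCl = (140 − 40) × 68.8 / (72 × 1.1) × 0.85 = 6880.0 / 79.20 × 0.85 ≈ 73.8 mL/min
CrCl ≈ 74 mL/min.
rexatadine: 70–84 mL/min → 80% of 200 mg = 160 mg.
rilumycin: ≥ 60 mL/min → 100% of 750 mg = 750 mg.
Total = 160 + 750 = 910 mg.

910 mg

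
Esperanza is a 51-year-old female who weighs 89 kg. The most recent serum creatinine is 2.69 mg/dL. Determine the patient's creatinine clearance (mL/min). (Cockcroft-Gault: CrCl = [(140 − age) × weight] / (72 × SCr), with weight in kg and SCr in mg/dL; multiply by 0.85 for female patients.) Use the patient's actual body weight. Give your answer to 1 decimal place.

CrCl = (140 − 51) × 89 / (72 × 2.69) × 0.85 = 7921.0 / 193.68 × 0.85 ≈ 34.8 mL/min

34.8 mL/min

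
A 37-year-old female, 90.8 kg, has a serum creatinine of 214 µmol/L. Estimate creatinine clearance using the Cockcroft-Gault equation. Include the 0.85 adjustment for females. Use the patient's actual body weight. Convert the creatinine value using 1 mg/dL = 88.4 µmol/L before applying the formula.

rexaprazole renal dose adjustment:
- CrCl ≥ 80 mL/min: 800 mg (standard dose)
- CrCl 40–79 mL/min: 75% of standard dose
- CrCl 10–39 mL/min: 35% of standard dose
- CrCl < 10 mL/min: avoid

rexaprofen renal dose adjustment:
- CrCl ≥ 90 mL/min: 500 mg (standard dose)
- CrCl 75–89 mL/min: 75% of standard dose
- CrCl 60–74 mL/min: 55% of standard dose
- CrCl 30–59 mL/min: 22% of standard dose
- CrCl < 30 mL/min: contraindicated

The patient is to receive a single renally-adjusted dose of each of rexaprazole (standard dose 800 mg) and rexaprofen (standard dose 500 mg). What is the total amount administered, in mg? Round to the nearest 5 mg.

SCr = 214 / 88.4 = 2.421 mg/dL
CrCl = (140 − 37) × 90.8 / (72 × 2.421) × 0.85 = 9352.4 / 174.31 × 0.85 ≈ 45.6 mL/min
CrCl ≈ 46 mL/min.
rexaprazole: 40–79 mL/min → 75% of 800 mg = 600 mg.
rexaprofen: 30–59 mL/min → 22% of 500 mg = 110 mg.
Total = 600 + 110 = 710 mg.

710 mg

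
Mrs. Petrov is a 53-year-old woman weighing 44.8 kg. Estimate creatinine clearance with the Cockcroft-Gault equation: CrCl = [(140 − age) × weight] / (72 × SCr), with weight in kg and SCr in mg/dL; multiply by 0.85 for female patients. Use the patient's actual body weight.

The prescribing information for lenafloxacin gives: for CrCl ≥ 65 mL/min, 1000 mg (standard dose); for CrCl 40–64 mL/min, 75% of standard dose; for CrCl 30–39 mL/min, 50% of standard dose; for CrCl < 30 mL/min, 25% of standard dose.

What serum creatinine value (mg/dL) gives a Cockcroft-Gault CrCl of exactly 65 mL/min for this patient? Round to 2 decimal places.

Standard dose requires CrCl ≥ 65 mL/min.
Set (140 − 53) × 44.8 × 0.85 / (72 × SCr) = 65
SCr = (140 − 53) × 44.8 × 0.85 / (72 × 65) = 0.708 mg/dL

0.71 mg/dL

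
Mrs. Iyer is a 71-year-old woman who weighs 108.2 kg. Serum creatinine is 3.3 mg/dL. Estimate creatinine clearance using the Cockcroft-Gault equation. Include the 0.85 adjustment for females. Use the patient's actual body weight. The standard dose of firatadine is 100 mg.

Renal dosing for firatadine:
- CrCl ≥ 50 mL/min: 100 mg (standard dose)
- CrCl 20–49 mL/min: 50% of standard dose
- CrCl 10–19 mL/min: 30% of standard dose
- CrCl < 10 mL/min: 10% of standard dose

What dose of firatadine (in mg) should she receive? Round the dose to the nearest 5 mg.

CrCl = (140 − 71) × 108.2 / (72 × 3.3) × 0.85 = 7465.8 / 237.60 × 0.85 ≈ 26.7 mL/min
CrCl ≈ 27 mL/min → bracket 20–49 mL/min.
50% of 100 mg = 50 mg

50 mg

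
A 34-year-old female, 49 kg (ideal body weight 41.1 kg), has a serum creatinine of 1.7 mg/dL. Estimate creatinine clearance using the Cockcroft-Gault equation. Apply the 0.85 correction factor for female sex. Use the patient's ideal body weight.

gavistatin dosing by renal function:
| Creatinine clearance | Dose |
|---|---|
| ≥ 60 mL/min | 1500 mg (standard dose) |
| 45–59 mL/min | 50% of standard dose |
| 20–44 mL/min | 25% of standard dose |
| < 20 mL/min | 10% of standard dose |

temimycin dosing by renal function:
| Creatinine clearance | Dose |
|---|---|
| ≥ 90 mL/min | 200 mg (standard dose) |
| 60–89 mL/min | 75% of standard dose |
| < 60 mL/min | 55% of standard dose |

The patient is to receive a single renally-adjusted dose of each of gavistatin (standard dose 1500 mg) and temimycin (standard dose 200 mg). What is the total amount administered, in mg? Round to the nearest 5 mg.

485 mg

CrCl = (140 − 34) × 41.1 / (72 × 1.7) × 0.85 = 4356.6 / 122.40 × 0.85 ≈ 30.3 mL/min
CrCl ≈ 30 mL/min.
gavistatin: 20–44 mL/min → 25% of 1500 mg = 375 mg.
temimycin: < 60 mL/min → 55% of 200 mg = 110 mg.
Total = 375 + 110 = 485 mg.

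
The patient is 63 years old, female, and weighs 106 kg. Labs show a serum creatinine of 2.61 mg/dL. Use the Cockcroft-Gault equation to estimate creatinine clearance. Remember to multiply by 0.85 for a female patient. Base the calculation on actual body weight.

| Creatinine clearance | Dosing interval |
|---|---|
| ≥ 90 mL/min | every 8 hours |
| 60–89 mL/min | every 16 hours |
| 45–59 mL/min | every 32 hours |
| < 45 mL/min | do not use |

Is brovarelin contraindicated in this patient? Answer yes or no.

CrCl = (140 − 63) × 106 / (72 × 2.61) × 0.85 = 8162.0 / 187.92 × 0.85 ≈ 36.9 mL/min
CrCl ≈ 37 mL/min, which is < 45 mL/min.

yes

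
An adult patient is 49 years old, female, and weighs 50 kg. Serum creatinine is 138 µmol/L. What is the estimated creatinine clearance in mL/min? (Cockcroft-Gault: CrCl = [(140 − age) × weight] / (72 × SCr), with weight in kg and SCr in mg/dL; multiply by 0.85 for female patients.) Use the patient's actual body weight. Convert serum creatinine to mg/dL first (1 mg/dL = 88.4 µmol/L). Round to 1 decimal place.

34.4 mL/min

SCr = 138 / 88.4 = 1.561 mg/dL
CrCl = (140 − 49) × 50 / (72 × 1.561) × 0.85 = 4550.0 / 112.39 × 0.85 ≈ 34.4 mL/min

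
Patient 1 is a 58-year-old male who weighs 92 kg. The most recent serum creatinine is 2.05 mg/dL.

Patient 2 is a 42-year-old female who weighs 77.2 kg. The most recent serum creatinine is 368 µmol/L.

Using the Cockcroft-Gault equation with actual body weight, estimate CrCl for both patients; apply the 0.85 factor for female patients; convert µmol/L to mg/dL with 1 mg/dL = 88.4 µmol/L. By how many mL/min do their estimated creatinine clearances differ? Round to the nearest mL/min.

Patient 1: CrCl = (140 − 58) × 92 / (72 × 2.05) = 7544.0 / 147.60 ≈ 51.1 mL/min
Patient 2: SCr = 368 / 88.4 = 4.163 mg/dL
Patient 2: CrCl = (140 − 42) × 77.2 / (72 × 4.163) × 0.85 = 7565.6 / 299.74 × 0.85 ≈ 21.5 mL/min
|51.1 − 21.5| = 29.6 mL/min

30 mL/min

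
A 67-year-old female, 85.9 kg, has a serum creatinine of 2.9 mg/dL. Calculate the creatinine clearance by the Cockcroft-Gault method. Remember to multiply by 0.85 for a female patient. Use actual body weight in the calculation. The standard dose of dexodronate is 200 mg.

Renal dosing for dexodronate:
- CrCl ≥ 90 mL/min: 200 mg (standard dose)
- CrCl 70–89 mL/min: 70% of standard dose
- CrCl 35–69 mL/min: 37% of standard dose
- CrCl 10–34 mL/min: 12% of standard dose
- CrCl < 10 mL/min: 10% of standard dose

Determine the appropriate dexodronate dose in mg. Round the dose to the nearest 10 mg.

CrCl = (140 − 67) × 85.9 / (72 × 2.9) × 0.85 = 6270.7 / 208.80 × 0.85 ≈ 25.5 mL/min
CrCl ≈ 26 mL/min → bracket 10–34 mL/min.
12% of 200 mg = 24 mg → 20 mg

20 mg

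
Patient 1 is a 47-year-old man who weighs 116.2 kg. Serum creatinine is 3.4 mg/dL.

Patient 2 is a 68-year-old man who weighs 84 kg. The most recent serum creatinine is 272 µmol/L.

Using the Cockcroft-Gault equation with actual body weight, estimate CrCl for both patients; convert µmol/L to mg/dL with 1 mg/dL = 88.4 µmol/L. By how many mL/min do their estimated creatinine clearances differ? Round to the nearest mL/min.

17 mL/min

Patient 1: CrCl = (140 − 47) × 116.2 / (72 × 3.4) = 10806.6 / 244.80 ≈ 44.1 mL/min
Patient 2: SCr = 272 / 88.4 = 3.077 mg/dL
Patient 2: CrCl = (140 − 68) × 84 / (72 × 3.077) = 6048.0 / 221.54 ≈ 27.3 mL/min
|44.1 − 27.3| = 16.8 mL/min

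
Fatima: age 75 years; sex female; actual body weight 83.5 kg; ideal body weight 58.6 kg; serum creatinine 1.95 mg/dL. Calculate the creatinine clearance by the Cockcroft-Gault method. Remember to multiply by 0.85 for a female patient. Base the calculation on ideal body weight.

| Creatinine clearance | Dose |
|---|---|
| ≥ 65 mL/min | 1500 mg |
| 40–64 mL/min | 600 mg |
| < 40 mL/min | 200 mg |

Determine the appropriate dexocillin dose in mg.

200 mg

CrCl = (140 − 75) × 58.6 / (72 × 1.95) × 0.85 = 3809.0 / 140.40 × 0.85 ≈ 23.1 mL/min
CrCl ≈ 23 mL/min → bracket < 40 mL/min.
Dose for this bracket: 200 mg.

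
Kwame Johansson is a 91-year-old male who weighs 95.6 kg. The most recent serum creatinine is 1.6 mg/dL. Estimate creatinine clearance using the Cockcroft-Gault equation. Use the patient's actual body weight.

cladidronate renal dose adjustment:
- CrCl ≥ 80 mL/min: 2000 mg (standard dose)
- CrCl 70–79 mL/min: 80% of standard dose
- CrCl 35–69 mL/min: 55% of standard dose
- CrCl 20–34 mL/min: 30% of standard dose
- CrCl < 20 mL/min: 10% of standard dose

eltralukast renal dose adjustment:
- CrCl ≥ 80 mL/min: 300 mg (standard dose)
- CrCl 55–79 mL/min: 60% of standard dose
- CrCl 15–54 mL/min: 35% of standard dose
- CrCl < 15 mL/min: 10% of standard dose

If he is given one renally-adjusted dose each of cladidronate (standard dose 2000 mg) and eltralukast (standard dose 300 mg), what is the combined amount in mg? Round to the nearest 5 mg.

CrCl = (140 − 91) × 95.6 / (72 × 1.6) = 4684.4 / 115.20 ≈ 40.7 mL/min
CrCl ≈ 41 mL/min.
cladidronate: 35–69 mL/min → 55% of 2000 mg = 1100 mg.
eltralukast: 15–54 mL/min → 35% of 300 mg = 105 mg.
Total = 1100 + 105 = 1205 mg.

1205 mg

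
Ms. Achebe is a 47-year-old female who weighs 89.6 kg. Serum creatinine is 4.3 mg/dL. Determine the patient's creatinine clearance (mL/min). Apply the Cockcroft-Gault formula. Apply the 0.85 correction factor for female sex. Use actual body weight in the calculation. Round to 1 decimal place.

22.9 mL/min

CrCl = (140 − 47) × 89.6 / (72 × 4.3) × 0.85 = 8332.8 / 309.60 × 0.85 ≈ 22.9 mL/min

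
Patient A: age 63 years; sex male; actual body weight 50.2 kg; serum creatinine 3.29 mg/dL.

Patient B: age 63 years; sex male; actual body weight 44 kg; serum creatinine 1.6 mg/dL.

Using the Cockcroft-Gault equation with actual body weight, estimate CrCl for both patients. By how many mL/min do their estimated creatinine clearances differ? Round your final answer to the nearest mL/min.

13 mL/min

Patient A: CrCl = (140 − 63) × 50.2 / (72 × 3.29) = 3865.4 / 236.88 ≈ 16.3 mL/min
Patient B: CrCl = (140 − 63) × 44 / (72 × 1.6) = 3388.0 / 115.20 ≈ 29.4 mL/min
|16.3 − 29.4| = 13.1 mL/min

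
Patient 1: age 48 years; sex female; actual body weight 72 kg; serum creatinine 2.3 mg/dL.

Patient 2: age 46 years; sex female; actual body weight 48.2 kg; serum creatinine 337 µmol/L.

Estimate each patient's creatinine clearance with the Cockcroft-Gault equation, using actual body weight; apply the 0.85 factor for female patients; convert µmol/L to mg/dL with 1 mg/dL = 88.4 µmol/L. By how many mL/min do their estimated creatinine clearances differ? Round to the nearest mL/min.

20 mL/min

Patient 1: CrCl = (140 − 48) × 72 / (72 × 2.3) × 0.85 = 6624.0 / 165.60 × 0.85 ≈ 34.0 mL/min
Patient 2: SCr = 337 / 88.4 = 3.812 mg/dL
Patient 2: CrCl = (140 − 46) × 48.2 / (72 × 3.812) × 0.85 = 4530.8 / 274.46 × 0.85 ≈ 14.0 mL/min
|34.0 − 14.0| = 20.0 mL/min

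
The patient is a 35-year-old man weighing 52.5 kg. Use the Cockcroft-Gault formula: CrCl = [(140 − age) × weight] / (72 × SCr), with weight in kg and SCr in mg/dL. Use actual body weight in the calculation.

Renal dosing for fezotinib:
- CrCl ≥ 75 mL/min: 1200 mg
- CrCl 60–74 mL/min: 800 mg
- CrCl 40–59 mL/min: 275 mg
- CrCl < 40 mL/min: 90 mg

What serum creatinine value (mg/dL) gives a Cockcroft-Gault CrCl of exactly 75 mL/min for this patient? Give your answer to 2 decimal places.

Standard dose requires CrCl ≥ 75 mL/min.
Set (140 − 35) × 52.5 / (72 × SCr) = 75
SCr = (140 − 35) × 52.5 / (72 × 75) = 1.021 mg/dL

1.02 mg/dL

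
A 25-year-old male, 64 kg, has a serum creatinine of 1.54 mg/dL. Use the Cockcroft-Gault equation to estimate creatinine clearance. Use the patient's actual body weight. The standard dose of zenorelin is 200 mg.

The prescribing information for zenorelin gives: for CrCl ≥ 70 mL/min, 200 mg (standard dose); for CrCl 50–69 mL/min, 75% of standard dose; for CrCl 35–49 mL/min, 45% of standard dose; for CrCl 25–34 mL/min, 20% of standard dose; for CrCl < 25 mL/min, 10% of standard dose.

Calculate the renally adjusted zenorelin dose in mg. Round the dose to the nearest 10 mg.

150 mg

CrCl = (140 − 25) × 64 / (72 × 1.54) = 7360.0 / 110.88 ≈ 66.4 mL/min
CrCl ≈ 66 mL/min → bracket 50–69 mL/min.
75% of 200 mg = 150 mg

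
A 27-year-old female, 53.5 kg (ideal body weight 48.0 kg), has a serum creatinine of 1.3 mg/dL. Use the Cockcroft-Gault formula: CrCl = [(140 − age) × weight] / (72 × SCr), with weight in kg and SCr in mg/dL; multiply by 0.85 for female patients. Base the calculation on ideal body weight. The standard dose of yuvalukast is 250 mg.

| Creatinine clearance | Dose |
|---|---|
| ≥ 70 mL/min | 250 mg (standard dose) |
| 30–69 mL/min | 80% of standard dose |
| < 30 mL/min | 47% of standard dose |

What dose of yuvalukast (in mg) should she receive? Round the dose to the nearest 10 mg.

200 mg

CrCl = (140 − 27) × 48 / (72 × 1.3) × 0.85 = 5424.0 / 93.60 × 0.85 ≈ 49.3 mL/min
CrCl ≈ 49 mL/min → bracket 30–69 mL/min.
80% of 250 mg = 200 mg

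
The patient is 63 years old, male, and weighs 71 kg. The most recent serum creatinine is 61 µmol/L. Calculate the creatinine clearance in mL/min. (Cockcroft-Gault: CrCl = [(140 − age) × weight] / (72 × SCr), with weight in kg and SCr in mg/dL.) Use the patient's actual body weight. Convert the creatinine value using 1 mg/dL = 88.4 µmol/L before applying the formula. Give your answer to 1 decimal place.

110.0 mL/min

SCr = 61 / 88.4 = 0.69 mg/dL
CrCl = (140 − 63) × 71 / (72 × 0.69) = 5467.0 / 49.68 ≈ 110.0 mL/min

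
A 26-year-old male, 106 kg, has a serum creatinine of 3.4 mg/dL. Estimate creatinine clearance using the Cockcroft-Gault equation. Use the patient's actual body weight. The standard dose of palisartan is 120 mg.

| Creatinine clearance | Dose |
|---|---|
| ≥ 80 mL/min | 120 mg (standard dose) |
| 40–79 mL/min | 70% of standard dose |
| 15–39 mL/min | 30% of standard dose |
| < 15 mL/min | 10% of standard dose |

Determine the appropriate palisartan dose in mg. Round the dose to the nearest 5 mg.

85 mg

CrCl = (140 − 26) × 106 / (72 × 3.4) = 12084.0 / 244.80 ≈ 49.4 mL/min
CrCl ≈ 49 mL/min → bracket 40–79 mL/min.
70% of 120 mg = 84 mg → 85 mg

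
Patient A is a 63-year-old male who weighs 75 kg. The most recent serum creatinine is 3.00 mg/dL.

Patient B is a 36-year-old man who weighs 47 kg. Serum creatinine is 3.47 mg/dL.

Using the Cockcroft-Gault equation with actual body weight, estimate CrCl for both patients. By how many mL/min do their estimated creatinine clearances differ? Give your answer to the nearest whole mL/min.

Patient A: CrCl = (140 − 63) × 75 / (72 × 3) = 5775.0 / 216.00 ≈ 26.7 mL/min
Patient B: CrCl = (140 − 36) × 47 / (72 × 3.47) = 4888.0 / 249.84 ≈ 19.6 mL/min
|26.7 − 19.6| = 7.1 mL/min

7 mL/min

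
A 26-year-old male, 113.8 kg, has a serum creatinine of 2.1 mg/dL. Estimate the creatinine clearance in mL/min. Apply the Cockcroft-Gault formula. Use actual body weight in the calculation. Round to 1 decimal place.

85.8 mL/min

CrCl = (140 − 26) × 113.8 / (72 × 2.1) = 12973.2 / 151.20 ≈ 85.8 mL/min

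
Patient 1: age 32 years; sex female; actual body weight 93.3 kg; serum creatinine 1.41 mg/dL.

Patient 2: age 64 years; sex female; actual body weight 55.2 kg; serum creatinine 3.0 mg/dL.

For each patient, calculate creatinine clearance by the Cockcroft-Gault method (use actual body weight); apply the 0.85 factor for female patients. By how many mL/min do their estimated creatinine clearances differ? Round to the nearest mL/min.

68 mL/min

Patient 1: CrCl = (140 − 32) × 93.3 / (72 × 1.41) × 0.85 = 10076.4 / 101.52 × 0.85 ≈ 84.4 mL/min
Patient 2: CrCl = (140 − 64) × 55.2 / (72 × 3) × 0.85 = 4195.2 / 216.00 × 0.85 ≈ 16.5 mL/min
|84.4 − 16.5| = 67.9 mL/min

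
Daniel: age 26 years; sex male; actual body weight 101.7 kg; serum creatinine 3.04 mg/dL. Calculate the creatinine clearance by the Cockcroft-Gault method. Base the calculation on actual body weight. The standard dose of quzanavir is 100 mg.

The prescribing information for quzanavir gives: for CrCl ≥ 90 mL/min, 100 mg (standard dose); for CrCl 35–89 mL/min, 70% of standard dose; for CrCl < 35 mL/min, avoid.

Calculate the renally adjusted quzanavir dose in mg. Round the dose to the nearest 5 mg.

CrCl = (140 − 26) × 101.7 / (72 × 3.04) = 11593.8 / 218.88 ≈ 53.0 mL/min
CrCl ≈ 53 mL/min → bracket 35–89 mL/min.
70% of 100 mg = 70 mg

70 mg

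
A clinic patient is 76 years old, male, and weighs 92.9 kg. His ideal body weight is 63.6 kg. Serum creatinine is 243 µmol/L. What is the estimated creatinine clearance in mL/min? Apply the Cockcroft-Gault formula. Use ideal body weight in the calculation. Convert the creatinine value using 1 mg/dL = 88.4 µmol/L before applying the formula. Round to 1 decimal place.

20.6 mL/min

SCr = 243 / 88.4 = 2.749 mg/dL
CrCl = (140 − 76) × 63.6 / (72 × 2.749) = 4070.4 / 197.93 ≈ 20.6 mL/min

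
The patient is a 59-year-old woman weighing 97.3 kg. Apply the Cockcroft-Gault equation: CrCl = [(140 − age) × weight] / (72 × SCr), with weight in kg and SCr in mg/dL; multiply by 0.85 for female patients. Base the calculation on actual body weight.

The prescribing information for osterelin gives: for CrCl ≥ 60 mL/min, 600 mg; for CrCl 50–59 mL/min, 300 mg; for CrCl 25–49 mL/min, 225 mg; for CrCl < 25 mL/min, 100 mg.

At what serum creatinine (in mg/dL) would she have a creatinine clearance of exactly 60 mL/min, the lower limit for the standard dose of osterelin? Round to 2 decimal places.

Standard dose requires CrCl ≥ 60 mL/min.
Set (140 − 59) × 97.3 × 0.85 / (72 × SCr) = 60
SCr = (140 − 59) × 97.3 × 0.85 / (72 × 60) = 1.551 mg/dL

1.55 mg/dL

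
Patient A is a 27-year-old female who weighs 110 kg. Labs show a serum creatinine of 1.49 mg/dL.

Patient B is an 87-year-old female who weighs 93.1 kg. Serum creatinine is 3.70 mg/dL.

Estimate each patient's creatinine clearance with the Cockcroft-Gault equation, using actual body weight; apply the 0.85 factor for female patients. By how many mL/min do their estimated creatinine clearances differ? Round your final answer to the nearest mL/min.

83 mL/min

Patient A: CrCl = (140 − 27) × 110 / (72 × 1.49) × 0.85 = 12430.0 / 107.28 × 0.85 ≈ 98.5 mL/min
Patient B: CrCl = (140 − 87) × 93.1 / (72 × 3.7) × 0.85 = 4934.3 / 266.40 × 0.85 ≈ 15.7 mL/min
|98.5 − 15.7| = 82.8 mL/min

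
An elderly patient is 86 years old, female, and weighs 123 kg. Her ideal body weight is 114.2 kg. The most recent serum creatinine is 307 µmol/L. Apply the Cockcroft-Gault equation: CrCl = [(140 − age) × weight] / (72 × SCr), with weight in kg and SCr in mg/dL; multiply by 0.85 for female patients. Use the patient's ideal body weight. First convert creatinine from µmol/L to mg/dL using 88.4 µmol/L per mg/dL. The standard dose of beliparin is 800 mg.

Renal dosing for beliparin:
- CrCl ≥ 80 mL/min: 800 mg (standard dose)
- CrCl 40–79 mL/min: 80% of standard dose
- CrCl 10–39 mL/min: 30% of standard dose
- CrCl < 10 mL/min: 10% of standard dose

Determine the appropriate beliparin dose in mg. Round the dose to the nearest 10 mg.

SCr = 307 / 88.4 = 3.473 mg/dL
CrCl = (140 − 86) × 114.2 / (72 × 3.473) × 0.85 = 6166.8 / 250.06 × 0.85 ≈ 21.0 mL/min
CrCl ≈ 21 mL/min → bracket 10–39 mL/min.
30% of 800 mg = 240 mg

240 mg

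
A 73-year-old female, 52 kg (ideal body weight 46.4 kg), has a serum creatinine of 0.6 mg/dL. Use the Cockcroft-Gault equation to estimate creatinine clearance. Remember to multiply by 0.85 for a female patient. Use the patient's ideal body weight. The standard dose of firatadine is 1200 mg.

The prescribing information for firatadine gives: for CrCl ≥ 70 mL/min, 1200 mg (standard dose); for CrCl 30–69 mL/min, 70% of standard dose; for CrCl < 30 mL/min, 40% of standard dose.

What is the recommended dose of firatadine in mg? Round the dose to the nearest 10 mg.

840 mg

CrCl = (140 − 73) × 46.4 / (72 × 0.6) × 0.85 = 3108.8 / 43.20 × 0.85 ≈ 61.2 mL/min
CrCl ≈ 61 mL/min → bracket 30–69 mL/min.
70% of 1200 mg = 840 mg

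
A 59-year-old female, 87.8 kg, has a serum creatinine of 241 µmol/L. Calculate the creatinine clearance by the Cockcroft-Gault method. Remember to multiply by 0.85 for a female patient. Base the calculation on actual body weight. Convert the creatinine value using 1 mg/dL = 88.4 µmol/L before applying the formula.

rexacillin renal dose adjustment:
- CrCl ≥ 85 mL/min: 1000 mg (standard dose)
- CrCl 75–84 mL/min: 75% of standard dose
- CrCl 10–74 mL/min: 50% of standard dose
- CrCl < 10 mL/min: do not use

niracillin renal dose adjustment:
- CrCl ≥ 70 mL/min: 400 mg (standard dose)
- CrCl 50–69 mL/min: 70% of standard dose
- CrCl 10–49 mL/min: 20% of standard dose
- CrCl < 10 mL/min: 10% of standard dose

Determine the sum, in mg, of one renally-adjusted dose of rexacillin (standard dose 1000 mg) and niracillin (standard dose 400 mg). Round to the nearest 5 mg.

SCr = 241 / 88.4 = 2.726 mg/dL
CrCl = (140 − 59) × 87.8 / (72 × 2.726) × 0.85 = 7111.8 / 196.27 × 0.85 ≈ 30.8 mL/min
CrCl ≈ 31 mL/min.
rexacillin: 10–74 mL/min → 50% of 1000 mg = 500 mg.
niracillin: 10–49 mL/min → 20% of 400 mg = 80 mg.
Total = 500 + 80 = 580 mg.

580 mg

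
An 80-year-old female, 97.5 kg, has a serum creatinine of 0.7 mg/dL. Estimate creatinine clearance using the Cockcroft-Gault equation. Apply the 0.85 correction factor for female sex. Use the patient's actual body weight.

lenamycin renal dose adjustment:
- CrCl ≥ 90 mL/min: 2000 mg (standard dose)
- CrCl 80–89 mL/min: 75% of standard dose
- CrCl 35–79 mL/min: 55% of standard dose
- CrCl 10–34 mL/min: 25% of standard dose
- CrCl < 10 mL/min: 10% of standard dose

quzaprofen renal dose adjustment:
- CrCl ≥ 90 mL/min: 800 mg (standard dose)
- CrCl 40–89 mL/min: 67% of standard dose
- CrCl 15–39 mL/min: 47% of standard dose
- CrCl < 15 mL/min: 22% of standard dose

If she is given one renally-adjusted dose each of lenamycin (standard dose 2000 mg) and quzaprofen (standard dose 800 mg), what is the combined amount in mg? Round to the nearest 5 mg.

CrCl = (140 − 80) × 97.5 / (72 × 0.7) × 0.85 = 5850.0 / 50.40 × 0.85 ≈ 98.7 mL/min
CrCl ≈ 99 mL/min.
lenamycin: ≥ 90 mL/min → 100% of 2000 mg = 2000 mg.
quzaprofen: ≥ 90 mL/min → 100% of 800 mg = 800 mg.
Total = 2000 + 800 = 2800 mg.

2800 mg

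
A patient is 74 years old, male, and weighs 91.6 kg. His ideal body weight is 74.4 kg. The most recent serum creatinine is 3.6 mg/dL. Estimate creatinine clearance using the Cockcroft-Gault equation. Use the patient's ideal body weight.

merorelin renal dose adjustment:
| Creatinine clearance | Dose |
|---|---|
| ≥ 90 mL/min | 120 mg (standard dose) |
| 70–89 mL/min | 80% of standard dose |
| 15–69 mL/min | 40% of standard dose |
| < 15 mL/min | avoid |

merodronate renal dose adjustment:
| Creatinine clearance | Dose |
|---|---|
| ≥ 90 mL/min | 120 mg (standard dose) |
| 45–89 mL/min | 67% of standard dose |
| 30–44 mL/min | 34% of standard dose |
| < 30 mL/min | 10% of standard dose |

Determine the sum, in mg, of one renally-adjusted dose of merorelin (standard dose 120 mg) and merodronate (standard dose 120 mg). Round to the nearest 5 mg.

CrCl = (140 − 74) × 74.4 / (72 × 3.6) = 4910.4 / 259.20 ≈ 18.9 mL/min
CrCl ≈ 19 mL/min.
merorelin: 15–69 mL/min → 40% of 120 mg = 48 mg.
merodronate: < 30 mL/min → 10% of 120 mg = 12 mg.
Total = 48 + 12 = 60 mg.

60 mg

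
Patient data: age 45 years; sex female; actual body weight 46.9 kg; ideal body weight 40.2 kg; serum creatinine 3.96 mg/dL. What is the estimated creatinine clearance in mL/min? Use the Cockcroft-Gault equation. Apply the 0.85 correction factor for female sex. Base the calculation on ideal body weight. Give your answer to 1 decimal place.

11.4 mL/min

CrCl = (140 − 45) × 40.2 / (72 × 3.96) × 0.85 = 3819.0 / 285.12 × 0.85 ≈ 11.4 mL/min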